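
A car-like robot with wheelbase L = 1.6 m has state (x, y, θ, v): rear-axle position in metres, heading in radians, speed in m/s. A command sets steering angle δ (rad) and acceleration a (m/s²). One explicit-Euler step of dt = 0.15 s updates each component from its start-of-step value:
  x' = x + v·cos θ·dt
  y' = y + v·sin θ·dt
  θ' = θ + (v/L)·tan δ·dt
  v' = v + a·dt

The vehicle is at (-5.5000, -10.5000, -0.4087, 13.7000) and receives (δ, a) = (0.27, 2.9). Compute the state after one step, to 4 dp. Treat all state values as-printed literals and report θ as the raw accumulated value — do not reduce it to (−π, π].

x' = -5.5000 + 13.7000·cos(-0.4087)·0.15 = -3.6143
y' = -10.5000 + 13.7000·sin(-0.4087)·0.15 = -11.3167
θ' = -0.4087 + (13.7000/1.6)·tan(0.27)·0.15 = -0.0532
v' = 13.7000 + 2.9000·0.15 = 14.1350

(-3.6143, -11.3167, -0.0532, 14.1350)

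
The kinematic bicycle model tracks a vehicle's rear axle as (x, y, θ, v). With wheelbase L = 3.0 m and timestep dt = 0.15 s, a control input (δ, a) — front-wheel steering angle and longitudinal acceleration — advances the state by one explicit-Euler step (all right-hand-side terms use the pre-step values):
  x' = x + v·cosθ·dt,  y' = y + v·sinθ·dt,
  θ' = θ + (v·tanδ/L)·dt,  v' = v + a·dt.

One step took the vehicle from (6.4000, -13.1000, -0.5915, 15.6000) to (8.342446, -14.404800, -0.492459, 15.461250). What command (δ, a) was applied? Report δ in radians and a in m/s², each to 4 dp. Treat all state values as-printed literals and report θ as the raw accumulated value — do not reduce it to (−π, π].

δ = 0.1263, a = -0.9250

a = (v'−v)/dt = (-0.138750)/0.15 = -0.9250
Δθ = θ'−θ = 0.099041;  (v·dt/L) = 15.6000·0.15/3.0 = 0.780000
tan δ = Δθ·L/(v·dt) = 0.126976  →  δ = 0.1263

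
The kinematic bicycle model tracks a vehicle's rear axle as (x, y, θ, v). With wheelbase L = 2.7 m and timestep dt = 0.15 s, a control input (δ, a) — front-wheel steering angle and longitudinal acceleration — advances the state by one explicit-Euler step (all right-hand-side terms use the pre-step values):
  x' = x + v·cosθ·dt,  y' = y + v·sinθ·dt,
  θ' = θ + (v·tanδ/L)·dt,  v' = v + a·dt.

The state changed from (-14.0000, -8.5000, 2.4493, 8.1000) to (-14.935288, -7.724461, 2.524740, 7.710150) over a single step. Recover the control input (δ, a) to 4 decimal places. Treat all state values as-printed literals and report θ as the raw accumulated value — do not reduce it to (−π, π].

δ = 0.1661, a = -2.5990

a = (v'−v)/dt = (-0.389850)/0.15 = -2.5990
Δθ = θ'−θ = 0.075440;  (v·dt/L) = 8.1000·0.15/2.7 = 0.450000
tan δ = Δθ·L/(v·dt) = 0.167644  →  δ = 0.1661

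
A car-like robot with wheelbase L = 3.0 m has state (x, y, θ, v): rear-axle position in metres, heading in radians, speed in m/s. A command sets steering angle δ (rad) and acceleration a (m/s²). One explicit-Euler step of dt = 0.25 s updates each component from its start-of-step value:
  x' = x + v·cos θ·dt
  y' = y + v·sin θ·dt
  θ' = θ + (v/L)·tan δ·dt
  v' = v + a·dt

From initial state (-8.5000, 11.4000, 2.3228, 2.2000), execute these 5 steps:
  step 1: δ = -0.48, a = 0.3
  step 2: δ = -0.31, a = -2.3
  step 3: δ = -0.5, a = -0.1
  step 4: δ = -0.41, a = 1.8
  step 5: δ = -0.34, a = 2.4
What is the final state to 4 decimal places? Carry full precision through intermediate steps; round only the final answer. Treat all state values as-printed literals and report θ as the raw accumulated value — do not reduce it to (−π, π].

(-9.9037, 13.4442, 1.9659, 2.7250)

after step 1 (δ=-0.48, a=0.3): (-8.875707, 11.801677, 2.227355, 2.275000)
after step 2 (δ=-0.31, a=-2.3): (-9.222869, 12.252182, 2.166626, 1.700000)
after step 3 (δ=-0.5, a=-0.1): (-9.461377, 12.603948, 2.089233, 1.675000)
after step 4 (δ=-0.41, a=1.8): (-9.668877, 12.967672, 2.028566, 2.125000)
after step 5 (δ=-0.34, a=2.4): (-9.903662, 13.444225, 1.965925, 2.725000)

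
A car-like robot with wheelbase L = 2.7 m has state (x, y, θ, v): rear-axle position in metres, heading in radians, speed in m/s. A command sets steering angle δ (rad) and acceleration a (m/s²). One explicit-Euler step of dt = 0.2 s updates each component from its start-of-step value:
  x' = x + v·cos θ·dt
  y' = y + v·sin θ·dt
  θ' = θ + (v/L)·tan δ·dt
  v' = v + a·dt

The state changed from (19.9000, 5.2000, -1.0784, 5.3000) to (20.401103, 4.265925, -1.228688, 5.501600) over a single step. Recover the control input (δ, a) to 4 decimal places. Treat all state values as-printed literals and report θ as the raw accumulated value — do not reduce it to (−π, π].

a = (v'−v)/dt = (0.201600)/0.2 = 1.0080
Δθ = θ'−θ = -0.150288;  (v·dt/L) = 5.3000·0.2/2.7 = 0.392593
tan δ = Δθ·L/(v·dt) = -0.382809  →  δ = -0.3656

δ = -0.3656, a = 1.0080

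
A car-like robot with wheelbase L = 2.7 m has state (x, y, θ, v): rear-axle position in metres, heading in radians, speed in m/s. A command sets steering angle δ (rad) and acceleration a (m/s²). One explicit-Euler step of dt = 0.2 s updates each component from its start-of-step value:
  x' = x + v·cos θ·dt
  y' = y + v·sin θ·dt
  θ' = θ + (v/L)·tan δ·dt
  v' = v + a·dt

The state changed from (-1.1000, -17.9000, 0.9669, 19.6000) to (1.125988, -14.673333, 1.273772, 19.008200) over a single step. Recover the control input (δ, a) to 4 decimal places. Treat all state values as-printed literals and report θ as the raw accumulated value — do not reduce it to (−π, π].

a = (v'−v)/dt = (-0.591800)/0.2 = -2.9590
Δθ = θ'−θ = 0.306872;  (v·dt/L) = 19.6000·0.2/2.7 = 1.451852
tan δ = Δθ·L/(v·dt) = 0.211366  →  δ = 0.2083

δ = 0.2083, a = -2.9590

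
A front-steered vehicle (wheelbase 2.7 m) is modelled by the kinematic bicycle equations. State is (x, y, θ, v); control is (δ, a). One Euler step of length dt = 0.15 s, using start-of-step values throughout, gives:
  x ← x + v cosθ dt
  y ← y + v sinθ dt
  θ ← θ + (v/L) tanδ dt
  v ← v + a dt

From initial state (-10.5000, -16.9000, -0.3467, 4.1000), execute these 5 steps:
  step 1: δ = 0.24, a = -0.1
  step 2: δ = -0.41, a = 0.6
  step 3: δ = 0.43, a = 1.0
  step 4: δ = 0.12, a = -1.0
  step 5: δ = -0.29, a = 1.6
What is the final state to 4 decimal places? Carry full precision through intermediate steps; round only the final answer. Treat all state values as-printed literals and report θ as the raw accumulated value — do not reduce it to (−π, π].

(-7.5263, -17.8614, -0.3235, 4.4150)

after step 1 (δ=0.24, a=-0.1): (-9.921593, -17.108975, -0.290959, 4.085000)
after step 2 (δ=-0.41, a=0.6): (-9.334597, -17.284755, -0.389596, 4.175000)
after step 3 (δ=0.43, a=1.0): (-8.755277, -17.522614, -0.283222, 4.325000)
after step 4 (δ=0.12, a=-1.0): (-8.132373, -17.703907, -0.254249, 4.175000)
after step 5 (δ=-0.29, a=1.6): (-7.526255, -17.861421, -0.323464, 4.415000)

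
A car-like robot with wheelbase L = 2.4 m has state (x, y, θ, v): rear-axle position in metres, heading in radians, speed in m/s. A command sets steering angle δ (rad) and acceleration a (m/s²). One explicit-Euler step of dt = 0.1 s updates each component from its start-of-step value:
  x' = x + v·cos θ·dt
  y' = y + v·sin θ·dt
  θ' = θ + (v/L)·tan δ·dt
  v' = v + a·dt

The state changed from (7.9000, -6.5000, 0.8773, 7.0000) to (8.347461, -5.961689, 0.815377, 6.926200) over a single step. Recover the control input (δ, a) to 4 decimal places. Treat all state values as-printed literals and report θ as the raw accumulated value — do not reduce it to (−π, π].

a = (v'−v)/dt = (-0.073800)/0.1 = -0.7380
Δθ = θ'−θ = -0.061923;  (v·dt/L) = 7.0000·0.1/2.4 = 0.291667
tan δ = Δθ·L/(v·dt) = -0.212307  →  δ = -0.2092

δ = -0.2092, a = -0.7380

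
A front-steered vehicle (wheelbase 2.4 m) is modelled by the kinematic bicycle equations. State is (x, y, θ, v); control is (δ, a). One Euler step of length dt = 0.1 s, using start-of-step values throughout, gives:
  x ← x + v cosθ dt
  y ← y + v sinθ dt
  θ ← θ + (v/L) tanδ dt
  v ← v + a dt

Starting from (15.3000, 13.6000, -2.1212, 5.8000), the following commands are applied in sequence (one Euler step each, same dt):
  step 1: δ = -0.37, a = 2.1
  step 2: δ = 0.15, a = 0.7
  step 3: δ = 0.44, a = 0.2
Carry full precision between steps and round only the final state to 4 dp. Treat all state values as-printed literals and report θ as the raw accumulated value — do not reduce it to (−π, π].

(14.2893, 12.1255, -2.0578, 6.1000)

after step 1 (δ=-0.37, a=2.1): (14.996642, 13.105658, -2.214934, 6.010000)
after step 2 (δ=0.15, a=0.7): (14.635736, 12.625088, -2.177087, 6.080000)
after step 3 (δ=0.44, a=0.2): (14.289284, 12.125453, -2.057822, 6.100000)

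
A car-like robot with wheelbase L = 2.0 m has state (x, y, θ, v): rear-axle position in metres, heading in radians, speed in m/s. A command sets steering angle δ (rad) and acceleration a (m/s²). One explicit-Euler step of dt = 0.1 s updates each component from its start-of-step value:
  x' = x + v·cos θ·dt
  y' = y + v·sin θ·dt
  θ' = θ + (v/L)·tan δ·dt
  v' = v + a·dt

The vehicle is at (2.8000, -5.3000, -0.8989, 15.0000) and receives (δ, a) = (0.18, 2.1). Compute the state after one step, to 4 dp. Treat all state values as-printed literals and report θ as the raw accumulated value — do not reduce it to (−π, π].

x' = 2.8000 + 15.0000·cos(-0.8989)·0.1 = 3.7337
y' = -5.3000 + 15.0000·sin(-0.8989)·0.1 = -6.4740
θ' = -0.8989 + (15.0000/2.0)·tan(0.18)·0.1 = -0.7624
v' = 15.0000 + 2.1000·0.1 = 15.2100

(3.7337, -6.4740, -0.7624, 15.2100)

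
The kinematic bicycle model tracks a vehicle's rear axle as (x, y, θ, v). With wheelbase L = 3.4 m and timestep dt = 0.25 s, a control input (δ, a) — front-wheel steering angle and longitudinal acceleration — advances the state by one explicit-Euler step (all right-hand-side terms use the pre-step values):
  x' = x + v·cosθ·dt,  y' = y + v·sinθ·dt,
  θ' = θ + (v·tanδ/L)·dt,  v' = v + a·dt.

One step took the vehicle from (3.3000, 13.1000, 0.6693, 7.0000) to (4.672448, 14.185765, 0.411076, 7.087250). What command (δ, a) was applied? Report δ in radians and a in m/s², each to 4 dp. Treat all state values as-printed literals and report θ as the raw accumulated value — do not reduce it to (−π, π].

δ = -0.4650, a = 0.3490

a = (v'−v)/dt = (0.087250)/0.25 = 0.3490
Δθ = θ'−θ = -0.258224;  (v·dt/L) = 7.0000·0.25/3.4 = 0.514706
tan δ = Δθ·L/(v·dt) = -0.501692  →  δ = -0.4650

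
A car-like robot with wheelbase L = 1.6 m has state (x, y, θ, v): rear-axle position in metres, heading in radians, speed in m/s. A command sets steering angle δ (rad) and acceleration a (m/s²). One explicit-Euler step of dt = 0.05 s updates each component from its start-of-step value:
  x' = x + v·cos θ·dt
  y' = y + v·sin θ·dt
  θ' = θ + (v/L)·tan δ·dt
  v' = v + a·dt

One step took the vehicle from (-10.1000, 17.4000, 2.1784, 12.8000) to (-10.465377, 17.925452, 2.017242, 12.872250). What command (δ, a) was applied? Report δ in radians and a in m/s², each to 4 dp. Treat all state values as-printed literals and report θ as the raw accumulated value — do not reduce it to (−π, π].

δ = -0.3830, a = 1.4450

a = (v'−v)/dt = (0.072250)/0.05 = 1.4450
Δθ = θ'−θ = -0.161158;  (v·dt/L) = 12.8000·0.05/1.6 = 0.400000
tan δ = Δθ·L/(v·dt) = -0.402895  →  δ = -0.3830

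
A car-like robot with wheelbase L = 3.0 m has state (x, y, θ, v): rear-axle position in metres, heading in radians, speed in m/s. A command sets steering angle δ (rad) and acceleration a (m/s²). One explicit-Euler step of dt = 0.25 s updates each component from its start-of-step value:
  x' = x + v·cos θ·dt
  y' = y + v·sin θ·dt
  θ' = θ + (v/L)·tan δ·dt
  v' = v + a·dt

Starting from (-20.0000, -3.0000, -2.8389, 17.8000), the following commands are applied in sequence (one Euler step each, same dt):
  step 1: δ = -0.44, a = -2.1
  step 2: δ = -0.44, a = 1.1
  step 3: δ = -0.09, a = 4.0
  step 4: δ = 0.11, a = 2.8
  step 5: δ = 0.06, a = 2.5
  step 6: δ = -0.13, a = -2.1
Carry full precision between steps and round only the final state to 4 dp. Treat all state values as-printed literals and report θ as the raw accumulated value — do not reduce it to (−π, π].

(-37.3798, 13.6695, -4.2964, 19.3500)

after step 1 (δ=-0.44, a=-2.1): (-24.247691, -4.326507, -3.537224, 17.275000)
after step 2 (δ=-0.44, a=1.1): (-28.232832, -2.662099, -4.214952, 17.550000)
after step 3 (δ=-0.09, a=4.0): (-30.326435, 1.193674, -4.346934, 18.550000)
after step 4 (δ=0.11, a=2.8): (-31.983759, 5.524919, -4.176203, 19.250000)
after step 5 (δ=0.06, a=2.5): (-34.442277, 9.662049, -4.079837, 19.875000)
after step 6 (δ=-0.13, a=-2.1): (-37.379825, 13.669453, -4.296371, 19.350000)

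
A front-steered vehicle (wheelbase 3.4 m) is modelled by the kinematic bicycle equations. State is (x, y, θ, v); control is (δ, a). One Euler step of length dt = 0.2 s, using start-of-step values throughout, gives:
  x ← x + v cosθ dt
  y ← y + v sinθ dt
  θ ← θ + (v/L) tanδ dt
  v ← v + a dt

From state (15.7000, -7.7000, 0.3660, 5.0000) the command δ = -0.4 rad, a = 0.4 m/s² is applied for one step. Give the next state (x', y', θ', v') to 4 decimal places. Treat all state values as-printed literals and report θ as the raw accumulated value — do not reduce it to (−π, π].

(16.6338, -7.3421, 0.2416, 5.0800)

x' = 15.7000 + 5.0000·cos(0.3660)·0.2 = 16.6338
y' = -7.7000 + 5.0000·sin(0.3660)·0.2 = -7.3421
θ' = 0.3660 + (5.0000/3.4)·tan(-0.4)·0.2 = 0.2416
v' = 5.0000 + 0.4000·0.2 = 5.0800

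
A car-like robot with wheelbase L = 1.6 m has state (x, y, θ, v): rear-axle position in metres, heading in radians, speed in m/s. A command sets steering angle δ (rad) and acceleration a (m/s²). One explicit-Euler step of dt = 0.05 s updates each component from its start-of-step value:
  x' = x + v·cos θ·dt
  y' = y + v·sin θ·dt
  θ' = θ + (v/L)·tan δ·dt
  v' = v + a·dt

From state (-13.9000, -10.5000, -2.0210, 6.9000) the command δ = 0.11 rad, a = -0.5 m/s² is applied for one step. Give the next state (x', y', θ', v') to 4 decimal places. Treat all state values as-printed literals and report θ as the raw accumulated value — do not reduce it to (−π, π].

(-14.0501, -10.8106, -1.9972, 6.8750)

x' = -13.9000 + 6.9000·cos(-2.0210)·0.05 = -14.0501
y' = -10.5000 + 6.9000·sin(-2.0210)·0.05 = -10.8106
θ' = -2.0210 + (6.9000/1.6)·tan(0.11)·0.05 = -1.9972
v' = 6.9000 − 0.5000·0.05 = 6.8750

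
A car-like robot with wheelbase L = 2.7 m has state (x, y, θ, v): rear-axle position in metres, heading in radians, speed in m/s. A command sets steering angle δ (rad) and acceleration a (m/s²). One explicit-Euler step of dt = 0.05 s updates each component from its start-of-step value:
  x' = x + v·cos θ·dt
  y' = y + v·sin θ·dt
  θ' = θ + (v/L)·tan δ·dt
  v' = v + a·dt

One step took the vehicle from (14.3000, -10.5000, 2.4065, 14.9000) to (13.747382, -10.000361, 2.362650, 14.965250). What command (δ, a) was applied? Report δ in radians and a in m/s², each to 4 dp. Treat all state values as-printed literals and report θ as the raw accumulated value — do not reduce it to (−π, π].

δ = -0.1576, a = 1.3050

a = (v'−v)/dt = (0.065250)/0.05 = 1.3050
Δθ = θ'−θ = -0.043850;  (v·dt/L) = 14.9000·0.05/2.7 = 0.275926
tan δ = Δθ·L/(v·dt) = -0.158919  →  δ = -0.1576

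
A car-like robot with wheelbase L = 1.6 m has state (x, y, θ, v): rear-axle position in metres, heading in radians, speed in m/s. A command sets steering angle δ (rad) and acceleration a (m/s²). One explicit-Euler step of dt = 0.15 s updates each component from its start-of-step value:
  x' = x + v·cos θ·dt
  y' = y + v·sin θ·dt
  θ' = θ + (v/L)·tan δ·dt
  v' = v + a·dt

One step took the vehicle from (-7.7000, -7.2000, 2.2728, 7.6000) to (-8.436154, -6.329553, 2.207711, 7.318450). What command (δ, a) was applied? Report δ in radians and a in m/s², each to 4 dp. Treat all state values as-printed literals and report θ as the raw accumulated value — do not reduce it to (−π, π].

δ = -0.0911, a = -1.8770

a = (v'−v)/dt = (-0.281550)/0.15 = -1.8770
Δθ = θ'−θ = -0.065089;  (v·dt/L) = 7.6000·0.15/1.6 = 0.712500
tan δ = Δθ·L/(v·dt) = -0.091353  →  δ = -0.0911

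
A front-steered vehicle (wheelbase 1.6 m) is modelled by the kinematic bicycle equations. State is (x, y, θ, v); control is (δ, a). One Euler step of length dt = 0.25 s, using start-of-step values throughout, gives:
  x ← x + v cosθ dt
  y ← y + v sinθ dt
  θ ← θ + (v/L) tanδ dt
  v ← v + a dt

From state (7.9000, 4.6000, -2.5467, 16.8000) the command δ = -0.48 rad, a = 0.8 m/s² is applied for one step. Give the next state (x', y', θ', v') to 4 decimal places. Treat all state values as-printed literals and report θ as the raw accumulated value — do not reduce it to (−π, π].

x' = 7.9000 + 16.8000·cos(-2.5467)·0.25 = 4.4215
y' = 4.6000 + 16.8000·sin(-2.5467)·0.25 = 2.2462
θ' = -2.5467 + (16.8000/1.6)·tan(-0.48)·0.25 = -3.9133
v' = 16.8000 + 0.8000·0.25 = 17.0000

(4.4215, 2.2462, -3.9133, 17.0000)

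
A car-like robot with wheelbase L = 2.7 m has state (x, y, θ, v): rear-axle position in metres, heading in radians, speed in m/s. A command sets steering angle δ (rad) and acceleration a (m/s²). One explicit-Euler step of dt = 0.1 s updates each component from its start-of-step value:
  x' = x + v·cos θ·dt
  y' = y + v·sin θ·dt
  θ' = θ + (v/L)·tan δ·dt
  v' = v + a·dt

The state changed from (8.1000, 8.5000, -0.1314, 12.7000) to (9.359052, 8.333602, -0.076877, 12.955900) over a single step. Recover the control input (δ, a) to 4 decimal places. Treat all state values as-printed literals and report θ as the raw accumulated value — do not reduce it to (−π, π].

a = (v'−v)/dt = (0.255900)/0.1 = 2.5590
Δθ = θ'−θ = 0.054523;  (v·dt/L) = 12.7000·0.1/2.7 = 0.470370
tan δ = Δθ·L/(v·dt) = 0.115915  →  δ = 0.1154

δ = 0.1154, a = 2.5590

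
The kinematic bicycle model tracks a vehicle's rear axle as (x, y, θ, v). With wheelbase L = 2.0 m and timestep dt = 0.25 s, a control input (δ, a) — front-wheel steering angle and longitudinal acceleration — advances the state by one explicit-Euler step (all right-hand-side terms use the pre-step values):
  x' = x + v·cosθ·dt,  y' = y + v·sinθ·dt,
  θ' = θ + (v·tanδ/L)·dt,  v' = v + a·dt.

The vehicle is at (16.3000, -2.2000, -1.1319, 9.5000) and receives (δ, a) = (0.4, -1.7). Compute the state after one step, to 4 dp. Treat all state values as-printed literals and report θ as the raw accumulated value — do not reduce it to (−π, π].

x' = 16.3000 + 9.5000·cos(-1.1319)·0.25 = 17.3092
y' = -2.2000 + 9.5000·sin(-1.1319)·0.25 = -4.3499
θ' = -1.1319 + (9.5000/2.0)·tan(0.4)·0.25 = -0.6298
v' = 9.5000 − 1.7000·0.25 = 9.0750

(17.3092, -4.3499, -0.6298, 9.0750)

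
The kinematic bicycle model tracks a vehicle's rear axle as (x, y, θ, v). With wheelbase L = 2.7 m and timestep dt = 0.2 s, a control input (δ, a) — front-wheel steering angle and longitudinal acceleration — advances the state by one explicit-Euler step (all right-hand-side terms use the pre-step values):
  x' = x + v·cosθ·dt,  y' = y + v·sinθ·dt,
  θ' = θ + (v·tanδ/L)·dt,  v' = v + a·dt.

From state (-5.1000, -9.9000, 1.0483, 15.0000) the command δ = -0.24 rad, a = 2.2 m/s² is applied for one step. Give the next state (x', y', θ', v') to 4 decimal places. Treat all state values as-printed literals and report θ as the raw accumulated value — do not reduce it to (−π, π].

x' = -5.1000 + 15.0000·cos(1.0483)·0.2 = -3.6029
y' = -9.9000 + 15.0000·sin(1.0483)·0.2 = -7.3003
θ' = 1.0483 + (15.0000/2.7)·tan(-0.24)·0.2 = 0.7764
v' = 15.0000 + 2.2000·0.2 = 15.4400

(-3.6029, -7.3003, 0.7764, 15.4400)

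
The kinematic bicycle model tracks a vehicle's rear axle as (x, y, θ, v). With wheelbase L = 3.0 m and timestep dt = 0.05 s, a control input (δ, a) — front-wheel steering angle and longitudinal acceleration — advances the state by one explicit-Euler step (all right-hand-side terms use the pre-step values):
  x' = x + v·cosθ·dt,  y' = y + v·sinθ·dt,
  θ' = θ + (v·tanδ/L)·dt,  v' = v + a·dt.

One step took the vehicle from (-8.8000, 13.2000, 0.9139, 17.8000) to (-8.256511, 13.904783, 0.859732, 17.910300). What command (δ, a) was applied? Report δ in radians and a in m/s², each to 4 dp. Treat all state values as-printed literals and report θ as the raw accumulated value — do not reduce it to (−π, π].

a = (v'−v)/dt = (0.110300)/0.05 = 2.2060
Δθ = θ'−θ = -0.054168;  (v·dt/L) = 17.8000·0.05/3.0 = 0.296667
tan δ = Δθ·L/(v·dt) = -0.182589  →  δ = -0.1806

δ = -0.1806, a = 2.2060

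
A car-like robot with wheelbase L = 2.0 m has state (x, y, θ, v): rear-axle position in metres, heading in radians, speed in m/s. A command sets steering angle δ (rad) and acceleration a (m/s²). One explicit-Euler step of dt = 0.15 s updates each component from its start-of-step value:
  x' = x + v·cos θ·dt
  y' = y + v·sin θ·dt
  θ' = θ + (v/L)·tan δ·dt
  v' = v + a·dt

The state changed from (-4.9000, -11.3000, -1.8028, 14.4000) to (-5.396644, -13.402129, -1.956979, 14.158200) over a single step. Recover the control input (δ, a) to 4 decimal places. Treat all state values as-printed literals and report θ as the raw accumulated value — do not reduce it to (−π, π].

a = (v'−v)/dt = (-0.241800)/0.15 = -1.6120
Δθ = θ'−θ = -0.154179;  (v·dt/L) = 14.4000·0.15/2.0 = 1.080000
tan δ = Δθ·L/(v·dt) = -0.142758  →  δ = -0.1418

δ = -0.1418, a = -1.6120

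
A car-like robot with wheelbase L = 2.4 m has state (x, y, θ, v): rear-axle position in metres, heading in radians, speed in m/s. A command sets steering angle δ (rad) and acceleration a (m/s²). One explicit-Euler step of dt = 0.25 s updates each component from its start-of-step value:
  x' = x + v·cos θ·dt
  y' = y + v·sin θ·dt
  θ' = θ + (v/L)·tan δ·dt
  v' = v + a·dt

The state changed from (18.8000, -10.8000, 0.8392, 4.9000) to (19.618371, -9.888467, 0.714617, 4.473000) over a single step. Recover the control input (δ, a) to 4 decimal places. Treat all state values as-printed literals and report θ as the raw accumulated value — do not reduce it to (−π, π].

δ = -0.2394, a = -1.7080

a = (v'−v)/dt = (-0.427000)/0.25 = -1.7080
Δθ = θ'−θ = -0.124583;  (v·dt/L) = 4.9000·0.25/2.4 = 0.510417
tan δ = Δθ·L/(v·dt) = -0.244081  →  δ = -0.2394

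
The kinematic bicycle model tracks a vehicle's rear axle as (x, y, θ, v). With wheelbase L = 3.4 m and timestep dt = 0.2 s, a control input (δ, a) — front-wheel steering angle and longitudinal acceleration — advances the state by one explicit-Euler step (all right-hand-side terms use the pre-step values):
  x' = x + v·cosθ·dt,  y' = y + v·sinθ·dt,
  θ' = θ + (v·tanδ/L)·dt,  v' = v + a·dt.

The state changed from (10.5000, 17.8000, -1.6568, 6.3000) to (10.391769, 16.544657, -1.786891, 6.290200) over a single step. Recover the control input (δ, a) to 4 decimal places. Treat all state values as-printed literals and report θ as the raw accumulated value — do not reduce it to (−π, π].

a = (v'−v)/dt = (-0.009800)/0.2 = -0.0490
Δθ = θ'−θ = -0.130091;  (v·dt/L) = 6.3000·0.2/3.4 = 0.370588
tan δ = Δθ·L/(v·dt) = -0.351039  →  δ = -0.3376

δ = -0.3376, a = -0.0490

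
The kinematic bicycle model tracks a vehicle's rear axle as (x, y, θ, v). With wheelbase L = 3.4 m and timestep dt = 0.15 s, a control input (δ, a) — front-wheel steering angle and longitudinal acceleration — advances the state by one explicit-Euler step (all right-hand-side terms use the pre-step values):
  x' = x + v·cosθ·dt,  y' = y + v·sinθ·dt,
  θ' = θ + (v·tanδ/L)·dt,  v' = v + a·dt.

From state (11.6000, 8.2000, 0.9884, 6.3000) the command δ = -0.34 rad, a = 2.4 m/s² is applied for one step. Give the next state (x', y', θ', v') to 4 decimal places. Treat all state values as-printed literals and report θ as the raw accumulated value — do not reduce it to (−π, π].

x' = 11.6000 + 6.3000·cos(0.9884)·0.15 = 12.1198
y' = 8.2000 + 6.3000·sin(0.9884)·0.15 = 8.9892
θ' = 0.9884 + (6.3000/3.4)·tan(-0.34)·0.15 = 0.8901
v' = 6.3000 + 2.4000·0.15 = 6.6600

(12.1198, 8.9892, 0.8901, 6.6600)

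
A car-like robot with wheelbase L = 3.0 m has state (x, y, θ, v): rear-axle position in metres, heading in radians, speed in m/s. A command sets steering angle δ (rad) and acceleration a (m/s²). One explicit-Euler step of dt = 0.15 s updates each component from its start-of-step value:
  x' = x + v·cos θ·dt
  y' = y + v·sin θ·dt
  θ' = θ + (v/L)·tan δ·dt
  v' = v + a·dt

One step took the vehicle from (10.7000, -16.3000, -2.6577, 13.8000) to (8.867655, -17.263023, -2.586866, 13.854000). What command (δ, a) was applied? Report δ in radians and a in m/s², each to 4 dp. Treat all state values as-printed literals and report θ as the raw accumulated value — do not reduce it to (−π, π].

δ = 0.1023, a = 0.3600

a = (v'−v)/dt = (0.054000)/0.15 = 0.3600
Δθ = θ'−θ = 0.070834;  (v·dt/L) = 13.8000·0.15/3.0 = 0.690000
tan δ = Δθ·L/(v·dt) = 0.102658  →  δ = 0.1023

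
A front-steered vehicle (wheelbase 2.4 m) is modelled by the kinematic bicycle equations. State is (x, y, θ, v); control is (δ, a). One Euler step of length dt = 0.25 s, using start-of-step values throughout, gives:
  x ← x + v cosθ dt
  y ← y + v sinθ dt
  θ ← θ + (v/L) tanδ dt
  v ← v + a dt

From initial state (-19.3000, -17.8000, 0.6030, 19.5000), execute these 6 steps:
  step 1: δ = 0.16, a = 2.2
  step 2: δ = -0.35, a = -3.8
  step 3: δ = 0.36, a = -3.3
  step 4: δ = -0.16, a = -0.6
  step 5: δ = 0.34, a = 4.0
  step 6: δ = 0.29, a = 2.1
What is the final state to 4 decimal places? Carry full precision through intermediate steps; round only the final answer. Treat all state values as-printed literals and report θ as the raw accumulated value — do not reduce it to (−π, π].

(0.2877, 0.5870, 1.8725, 19.6500)

after step 1 (δ=0.16, a=2.2): (-15.284765, -15.035310, 0.930802, 20.050000)
after step 2 (δ=-0.35, a=-3.8): (-12.291346, -11.014788, 0.168425, 19.100000)
after step 3 (δ=0.36, a=-3.3): (-7.583912, -10.214356, 0.917310, 18.275000)
after step 4 (δ=-0.16, a=-0.6): (-4.806302, -6.586911, 0.610100, 18.125000)
after step 5 (δ=0.34, a=4.0): (-1.092532, -3.990733, 1.277963, 19.125000)
after step 6 (δ=0.29, a=2.1): (0.287653, 0.586979, 1.872457, 19.650000)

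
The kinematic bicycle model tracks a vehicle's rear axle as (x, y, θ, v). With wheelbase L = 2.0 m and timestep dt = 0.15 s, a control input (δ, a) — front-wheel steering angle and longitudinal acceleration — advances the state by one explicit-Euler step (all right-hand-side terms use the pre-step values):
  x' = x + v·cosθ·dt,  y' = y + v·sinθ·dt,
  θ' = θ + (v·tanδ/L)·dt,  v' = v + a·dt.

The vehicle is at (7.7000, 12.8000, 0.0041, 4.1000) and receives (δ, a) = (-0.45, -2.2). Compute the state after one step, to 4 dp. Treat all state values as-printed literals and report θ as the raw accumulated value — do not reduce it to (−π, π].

(8.3150, 12.8025, -0.1444, 3.7700)

x' = 7.7000 + 4.1000·cos(0.0041)·0.15 = 8.3150
y' = 12.8000 + 4.1000·sin(0.0041)·0.15 = 12.8025
θ' = 0.0041 + (4.1000/2.0)·tan(-0.45)·0.15 = -0.1444
v' = 4.1000 − 2.2000·0.15 = 3.7700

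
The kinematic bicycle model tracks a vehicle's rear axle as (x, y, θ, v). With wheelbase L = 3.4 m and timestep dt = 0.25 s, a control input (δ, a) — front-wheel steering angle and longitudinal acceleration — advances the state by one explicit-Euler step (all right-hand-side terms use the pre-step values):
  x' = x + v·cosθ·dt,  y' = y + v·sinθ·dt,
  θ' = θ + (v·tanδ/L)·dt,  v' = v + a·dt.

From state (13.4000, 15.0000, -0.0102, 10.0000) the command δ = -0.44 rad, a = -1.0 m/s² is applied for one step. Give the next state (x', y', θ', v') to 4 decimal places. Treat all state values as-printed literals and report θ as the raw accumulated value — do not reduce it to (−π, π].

x' = 13.4000 + 10.0000·cos(-0.0102)·0.25 = 15.8999
y' = 15.0000 + 10.0000·sin(-0.0102)·0.25 = 14.9745
θ' = -0.0102 + (10.0000/3.4)·tan(-0.44)·0.25 = -0.3564
v' = 10.0000 − 1.0000·0.25 = 9.7500

(15.8999, 14.9745, -0.3564, 9.7500)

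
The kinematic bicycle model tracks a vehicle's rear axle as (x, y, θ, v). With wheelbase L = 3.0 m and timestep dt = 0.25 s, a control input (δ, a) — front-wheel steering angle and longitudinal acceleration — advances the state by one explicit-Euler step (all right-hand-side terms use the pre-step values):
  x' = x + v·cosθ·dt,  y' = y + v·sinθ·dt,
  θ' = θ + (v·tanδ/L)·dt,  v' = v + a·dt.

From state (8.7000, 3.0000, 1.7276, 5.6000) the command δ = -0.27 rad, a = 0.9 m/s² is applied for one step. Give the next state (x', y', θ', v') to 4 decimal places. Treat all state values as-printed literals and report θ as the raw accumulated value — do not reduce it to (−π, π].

x' = 8.7000 + 5.6000·cos(1.7276)·0.25 = 8.4814
y' = 3.0000 + 5.6000·sin(1.7276)·0.25 = 4.3828
θ' = 1.7276 + (5.6000/3.0)·tan(-0.27)·0.25 = 1.5984
v' = 5.6000 + 0.9000·0.25 = 5.8250

(8.4814, 4.3828, 1.5984, 5.8250)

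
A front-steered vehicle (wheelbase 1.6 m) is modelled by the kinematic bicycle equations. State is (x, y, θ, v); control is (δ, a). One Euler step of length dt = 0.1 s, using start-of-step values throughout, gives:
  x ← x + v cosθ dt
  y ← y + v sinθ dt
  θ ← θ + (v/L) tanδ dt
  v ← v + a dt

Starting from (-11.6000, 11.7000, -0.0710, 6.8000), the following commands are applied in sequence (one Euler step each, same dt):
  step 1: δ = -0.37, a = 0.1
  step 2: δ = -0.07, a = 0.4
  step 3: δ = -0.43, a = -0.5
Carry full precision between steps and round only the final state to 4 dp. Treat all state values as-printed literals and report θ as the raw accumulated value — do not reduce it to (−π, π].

after step 1 (δ=-0.37, a=0.1): (-10.921713, 11.651761, -0.235842, 6.810000)
after step 2 (δ=-0.07, a=0.4): (-10.259565, 11.492637, -0.265684, 6.850000)
after step 3 (δ=-0.43, a=-0.5): (-9.598599, 11.312777, -0.462031, 6.800000)

(-9.5986, 11.3128, -0.4620, 6.8000)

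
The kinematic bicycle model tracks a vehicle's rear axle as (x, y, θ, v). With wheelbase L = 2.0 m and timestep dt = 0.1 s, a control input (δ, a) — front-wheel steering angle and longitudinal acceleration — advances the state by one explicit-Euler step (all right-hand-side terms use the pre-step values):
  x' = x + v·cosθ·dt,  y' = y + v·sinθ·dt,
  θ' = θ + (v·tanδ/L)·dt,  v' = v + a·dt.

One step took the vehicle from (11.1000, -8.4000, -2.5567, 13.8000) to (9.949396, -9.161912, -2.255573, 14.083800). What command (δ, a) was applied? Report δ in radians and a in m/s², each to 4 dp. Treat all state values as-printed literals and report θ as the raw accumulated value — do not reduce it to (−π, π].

δ = 0.4115, a = 2.8380

a = (v'−v)/dt = (0.283800)/0.1 = 2.8380
Δθ = θ'−θ = 0.301127;  (v·dt/L) = 13.8000·0.1/2.0 = 0.690000
tan δ = Δθ·L/(v·dt) = 0.436416  →  δ = 0.4115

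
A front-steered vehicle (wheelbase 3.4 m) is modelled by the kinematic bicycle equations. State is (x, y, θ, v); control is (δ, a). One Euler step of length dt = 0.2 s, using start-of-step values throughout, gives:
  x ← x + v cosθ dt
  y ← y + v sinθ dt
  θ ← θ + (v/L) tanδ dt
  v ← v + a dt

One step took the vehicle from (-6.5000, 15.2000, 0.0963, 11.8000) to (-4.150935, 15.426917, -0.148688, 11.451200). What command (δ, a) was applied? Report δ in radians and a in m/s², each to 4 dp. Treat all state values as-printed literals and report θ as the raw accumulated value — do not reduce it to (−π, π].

a = (v'−v)/dt = (-0.348800)/0.2 = -1.7440
Δθ = θ'−θ = -0.244988;  (v·dt/L) = 11.8000·0.2/3.4 = 0.694118
tan δ = Δθ·L/(v·dt) = -0.352949  →  δ = -0.3393

δ = -0.3393, a = -1.7440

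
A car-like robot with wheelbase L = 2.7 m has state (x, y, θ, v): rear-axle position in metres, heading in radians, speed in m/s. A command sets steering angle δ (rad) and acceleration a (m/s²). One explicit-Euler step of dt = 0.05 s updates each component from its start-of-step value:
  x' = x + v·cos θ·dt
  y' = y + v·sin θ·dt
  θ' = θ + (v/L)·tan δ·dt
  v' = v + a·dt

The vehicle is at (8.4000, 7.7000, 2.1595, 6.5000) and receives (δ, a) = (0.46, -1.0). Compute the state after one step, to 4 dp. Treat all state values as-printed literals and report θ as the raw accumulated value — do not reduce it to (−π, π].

(8.2195, 7.9703, 2.2191, 6.4500)

x' = 8.4000 + 6.5000·cos(2.1595)·0.05 = 8.2195
y' = 7.7000 + 6.5000·sin(2.1595)·0.05 = 7.9703
θ' = 2.1595 + (6.5000/2.7)·tan(0.46)·0.05 = 2.2191
v' = 6.5000 − 1.0000·0.05 = 6.4500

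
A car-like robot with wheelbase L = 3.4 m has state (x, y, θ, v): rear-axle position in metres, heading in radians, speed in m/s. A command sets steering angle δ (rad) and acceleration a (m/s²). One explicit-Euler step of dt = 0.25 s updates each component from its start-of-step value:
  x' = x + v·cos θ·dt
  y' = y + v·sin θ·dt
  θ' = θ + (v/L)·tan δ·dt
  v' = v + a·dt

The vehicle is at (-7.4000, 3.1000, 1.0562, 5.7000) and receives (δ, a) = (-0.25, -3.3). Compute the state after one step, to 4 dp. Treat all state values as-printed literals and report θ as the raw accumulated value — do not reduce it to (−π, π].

x' = -7.4000 + 5.7000·cos(1.0562)·0.25 = -6.6986
y' = 3.1000 + 5.7000·sin(1.0562)·0.25 = 4.3405
θ' = 1.0562 + (5.7000/3.4)·tan(-0.25)·0.25 = 0.9492
v' = 5.7000 − 3.3000·0.25 = 4.8750

(-6.6986, 4.3405, 0.9492, 4.8750)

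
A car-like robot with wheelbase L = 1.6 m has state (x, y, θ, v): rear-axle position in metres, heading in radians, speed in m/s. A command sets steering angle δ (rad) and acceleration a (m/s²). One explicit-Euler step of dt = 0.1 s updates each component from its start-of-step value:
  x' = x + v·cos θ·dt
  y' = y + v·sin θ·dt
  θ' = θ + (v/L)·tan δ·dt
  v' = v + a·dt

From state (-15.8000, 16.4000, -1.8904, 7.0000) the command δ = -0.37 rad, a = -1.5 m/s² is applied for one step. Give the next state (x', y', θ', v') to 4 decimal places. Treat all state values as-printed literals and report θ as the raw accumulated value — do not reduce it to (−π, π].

(-16.0199, 15.7354, -2.0601, 6.8500)

x' = -15.8000 + 7.0000·cos(-1.8904)·0.1 = -16.0199
y' = 16.4000 + 7.0000·sin(-1.8904)·0.1 = 15.7354
θ' = -1.8904 + (7.0000/1.6)·tan(-0.37)·0.1 = -2.0601
v' = 7.0000 − 1.5000·0.1 = 6.8500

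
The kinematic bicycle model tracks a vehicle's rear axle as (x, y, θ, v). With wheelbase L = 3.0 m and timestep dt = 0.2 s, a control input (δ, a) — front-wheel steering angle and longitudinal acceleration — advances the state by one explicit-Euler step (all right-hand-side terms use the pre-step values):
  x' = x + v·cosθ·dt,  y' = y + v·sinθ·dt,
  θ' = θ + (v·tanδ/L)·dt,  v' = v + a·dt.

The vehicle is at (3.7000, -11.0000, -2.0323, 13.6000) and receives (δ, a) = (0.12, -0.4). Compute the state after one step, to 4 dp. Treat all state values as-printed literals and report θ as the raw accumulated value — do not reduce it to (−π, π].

(2.4888, -13.4354, -1.9230, 13.5200)

x' = 3.7000 + 13.6000·cos(-2.0323)·0.2 = 2.4888
y' = -11.0000 + 13.6000·sin(-2.0323)·0.2 = -13.4354
θ' = -2.0323 + (13.6000/3.0)·tan(0.12)·0.2 = -1.9230
v' = 13.6000 − 0.4000·0.2 = 13.5200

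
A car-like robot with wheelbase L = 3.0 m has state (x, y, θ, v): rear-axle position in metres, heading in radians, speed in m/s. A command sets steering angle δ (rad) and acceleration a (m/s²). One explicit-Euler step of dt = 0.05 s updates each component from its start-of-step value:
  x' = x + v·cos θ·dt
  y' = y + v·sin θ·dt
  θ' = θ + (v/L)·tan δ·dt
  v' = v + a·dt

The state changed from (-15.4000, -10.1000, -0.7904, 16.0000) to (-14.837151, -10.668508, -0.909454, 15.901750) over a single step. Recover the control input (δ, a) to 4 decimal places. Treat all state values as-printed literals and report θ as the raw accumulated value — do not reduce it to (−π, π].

a = (v'−v)/dt = (-0.098250)/0.05 = -1.9650
Δθ = θ'−θ = -0.119054;  (v·dt/L) = 16.0000·0.05/3.0 = 0.266667
tan δ = Δθ·L/(v·dt) = -0.446452  →  δ = -0.4199

δ = -0.4199, a = -1.9650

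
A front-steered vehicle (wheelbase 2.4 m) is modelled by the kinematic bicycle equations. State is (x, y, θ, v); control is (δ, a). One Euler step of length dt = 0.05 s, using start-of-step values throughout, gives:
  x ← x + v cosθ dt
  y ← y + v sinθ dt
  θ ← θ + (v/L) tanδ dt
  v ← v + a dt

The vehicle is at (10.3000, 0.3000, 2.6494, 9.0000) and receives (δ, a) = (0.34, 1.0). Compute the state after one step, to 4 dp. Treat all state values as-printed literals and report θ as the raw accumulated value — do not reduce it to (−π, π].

(9.9034, 0.5127, 2.7157, 9.0500)

x' = 10.3000 + 9.0000·cos(2.6494)·0.05 = 9.9034
y' = 0.3000 + 9.0000·sin(2.6494)·0.05 = 0.5127
θ' = 2.6494 + (9.0000/2.4)·tan(0.34)·0.05 = 2.7157
v' = 9.0000 + 1.0000·0.05 = 9.0500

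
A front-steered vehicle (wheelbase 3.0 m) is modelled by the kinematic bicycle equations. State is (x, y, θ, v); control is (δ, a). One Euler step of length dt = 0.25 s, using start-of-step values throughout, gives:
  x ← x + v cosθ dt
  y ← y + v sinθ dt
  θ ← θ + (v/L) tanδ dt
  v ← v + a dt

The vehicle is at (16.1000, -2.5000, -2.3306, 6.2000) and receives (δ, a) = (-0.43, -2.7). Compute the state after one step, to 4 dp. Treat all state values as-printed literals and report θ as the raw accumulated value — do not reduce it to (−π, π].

x' = 16.1000 + 6.2000·cos(-2.3306)·0.25 = 15.0324
y' = -2.5000 + 6.2000·sin(-2.3306)·0.25 = -3.6237
θ' = -2.3306 + (6.2000/3.0)·tan(-0.43)·0.25 = -2.5676
v' = 6.2000 − 2.7000·0.25 = 5.5250

(15.0324, -3.6237, -2.5676, 5.5250)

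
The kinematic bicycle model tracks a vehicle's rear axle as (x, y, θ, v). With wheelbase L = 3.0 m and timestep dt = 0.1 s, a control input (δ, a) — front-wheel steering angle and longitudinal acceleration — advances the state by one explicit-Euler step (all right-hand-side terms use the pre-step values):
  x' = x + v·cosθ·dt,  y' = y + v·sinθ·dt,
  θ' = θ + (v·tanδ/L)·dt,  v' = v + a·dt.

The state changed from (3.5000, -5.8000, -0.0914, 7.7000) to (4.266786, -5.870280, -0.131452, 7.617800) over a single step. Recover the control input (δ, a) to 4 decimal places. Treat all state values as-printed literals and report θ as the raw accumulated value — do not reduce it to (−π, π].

δ = -0.1548, a = -0.8220

a = (v'−v)/dt = (-0.082200)/0.1 = -0.8220
Δθ = θ'−θ = -0.040052;  (v·dt/L) = 7.7000·0.1/3.0 = 0.256667
tan δ = Δθ·L/(v·dt) = -0.156047  →  δ = -0.1548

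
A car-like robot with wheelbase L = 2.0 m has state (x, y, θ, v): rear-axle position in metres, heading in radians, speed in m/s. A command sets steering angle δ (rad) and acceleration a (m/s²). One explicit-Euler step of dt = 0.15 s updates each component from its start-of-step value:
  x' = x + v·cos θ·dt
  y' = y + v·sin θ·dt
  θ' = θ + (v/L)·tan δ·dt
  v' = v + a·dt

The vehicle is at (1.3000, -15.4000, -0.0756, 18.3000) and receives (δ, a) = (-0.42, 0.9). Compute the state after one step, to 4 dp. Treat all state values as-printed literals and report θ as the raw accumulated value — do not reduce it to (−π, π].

x' = 1.3000 + 18.3000·cos(-0.0756)·0.15 = 4.0372
y' = -15.4000 + 18.3000·sin(-0.0756)·0.15 = -15.6073
θ' = -0.0756 + (18.3000/2.0)·tan(-0.42)·0.15 = -0.6885
v' = 18.3000 + 0.9000·0.15 = 18.4350

(4.0372, -15.6073, -0.6885, 18.4350)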